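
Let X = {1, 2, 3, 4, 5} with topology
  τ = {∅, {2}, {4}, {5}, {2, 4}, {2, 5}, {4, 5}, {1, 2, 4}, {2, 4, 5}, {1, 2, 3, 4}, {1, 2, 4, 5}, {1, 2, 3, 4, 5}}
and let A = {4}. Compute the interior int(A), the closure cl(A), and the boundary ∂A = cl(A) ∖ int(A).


int(A) = {4}, cl(A) = {1, 3, 4}, ∂A = {1, 3}.

Closed sets in (X, τ) are complements of opens:
  closed(X, τ) = {∅, {3}, {5}, {1, 3}, {3, 5}, {1, 2, 3}, {1, 3, 4}, {1, 3, 5}, {1, 2, 3, 4}, {1, 2, 3, 5}, {1, 3, 4, 5}, {1, 2, 3, 4, 5}}.
int(A) = ⋃ {U ∈ τ : U ⊆ A}. Opens contained in A: ∅, {4}.
Taking the union of these: int(A) = {4}.
cl(A) = ⋂ {C closed : A ⊆ C}. Closed sets containing A: {1, 3, 4}, {1, 2, 3, 4}, {1, 3, 4, 5}, {1, 2, 3, 4, 5}.
Intersecting these: cl(A) = {1, 3, 4}.
∂A = cl(A) ∖ int(A) = {1, 3, 4} ∖ {4} = {1, 3}.


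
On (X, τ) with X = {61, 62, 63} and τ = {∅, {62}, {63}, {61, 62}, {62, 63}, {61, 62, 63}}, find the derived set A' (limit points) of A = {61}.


A' = ∅

For each x ∈ X, list the open sets U ∈ τ with x ∈ U, then check whether U ∩ (A ∖ {x}) ≠ ∅ for every such U.
  x = 61: open {61, 62} ∋ x has {61, 62} ∩ (A ∖ {61}) = ∅, so x is NOT a limit point.
  x = 62: open {62} ∋ x has {62} ∩ (A ∖ {62}) = ∅, so x is NOT a limit point.
  x = 63: open {63} ∋ x has {63} ∩ (A ∖ {63}) = ∅, so x is NOT a limit point.
Collecting: A' = ∅.


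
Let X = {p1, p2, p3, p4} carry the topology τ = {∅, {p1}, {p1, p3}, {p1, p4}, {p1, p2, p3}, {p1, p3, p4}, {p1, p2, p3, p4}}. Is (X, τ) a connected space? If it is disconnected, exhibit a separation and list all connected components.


(X, τ) is connected.

Find clopen sets (U ∈ τ with X ∖ U ∈ τ):
  U = ∅, X ∖ U = {p1, p2, p3, p4} — both open, so U is clopen.
  U = {p1, p2, p3, p4}, X ∖ U = ∅ — both open, so U is clopen.
Only trivial clopens (∅ and X) exist, so (X, τ) is connected.
Compute connected components by grouping points that agree on all clopens:
  component: {p1, p2, p3, p4}


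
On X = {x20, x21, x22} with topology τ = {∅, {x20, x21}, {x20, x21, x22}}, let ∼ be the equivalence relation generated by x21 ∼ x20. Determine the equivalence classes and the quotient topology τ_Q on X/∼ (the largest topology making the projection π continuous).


X/∼ = {[x20=x21], [x22]}; |τ_Q| = 3.

Equivalence classes: [x20=x21], [x22].
Quotient map π: X → X/∼ sends x20 ↦ [x20=x21], x21 ↦ [x20=x21], x22 ↦ [x22].
For each subset V ⊆ X/∼, compute π^{-1}(V) ⊆ X and check whether π^{-1}(V) ∈ τ. V is open in τ_Q iff π^{-1}(V) ∈ τ.
  V = {}: π^{-1}(V) = ∅ ∈ τ ✓.
  V = {[x20=x21]}: π^{-1}(V) = {x20, x21} ∈ τ ✓.
  V = {[x22]}: π^{-1}(V) = {x22} ∉ τ ✗.
  V = {[x20=x21], [x22]}: π^{-1}(V) = {x20, x21, x22} ∈ τ ✓.
Open sets in the quotient: τ_Q = {{}, {[x20=x21]}, {[x20=x21], [x22]}} (3 elements).


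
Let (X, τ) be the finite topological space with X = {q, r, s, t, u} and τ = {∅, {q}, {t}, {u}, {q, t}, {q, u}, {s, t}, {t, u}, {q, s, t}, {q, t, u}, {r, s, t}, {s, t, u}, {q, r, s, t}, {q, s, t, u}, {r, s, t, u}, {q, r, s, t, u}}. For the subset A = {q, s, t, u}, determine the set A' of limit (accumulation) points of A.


A' = {r, s}

For each x ∈ X, list the open sets U ∈ τ with x ∈ U, then check whether U ∩ (A ∖ {x}) ≠ ∅ for every such U.
  x = q: open {q} ∋ x has {q} ∩ (A ∖ {q}) = ∅, so x is NOT a limit point.
  x = r: opens ∋ x are {r, s, t}, {q, r, s, t}, {r, s, t, u}, {q, r, s, t, u}; each meets A ∖ {r}, so x IS a limit point.
  x = s: opens ∋ x are {s, t}, {q, s, t}, {r, s, t}, {s, t, u}, {q, r, s, t}, {q, s, t, u}, {r, s, t, u}, {q, r, s, t, u}; each meets A ∖ {s}, so x IS a limit point.
  x = t: open {t} ∋ x has {t} ∩ (A ∖ {t}) = ∅, so x is NOT a limit point.
  x = u: open {u} ∋ x has {u} ∩ (A ∖ {u}) = ∅, so x is NOT a limit point.
Collecting: A' = {r, s}.


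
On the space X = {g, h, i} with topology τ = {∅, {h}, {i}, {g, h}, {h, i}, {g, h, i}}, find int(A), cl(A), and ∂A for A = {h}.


int(A) = {h}, cl(A) = {g, h}, ∂A = {g}.

Closed sets in (X, τ) are complements of opens:
  closed(X, τ) = {∅, {g}, {i}, {g, h}, {g, i}, {g, h, i}}.
int(A) = ⋃ {U ∈ τ : U ⊆ A}. Opens contained in A: ∅, {h}.
Taking the union of these: int(A) = {h}.
cl(A) = ⋂ {C closed : A ⊆ C}. Closed sets containing A: {g, h}, {g, h, i}.
Intersecting these: cl(A) = {g, h}.
∂A = cl(A) ∖ int(A) = {g, h} ∖ {h} = {g}.


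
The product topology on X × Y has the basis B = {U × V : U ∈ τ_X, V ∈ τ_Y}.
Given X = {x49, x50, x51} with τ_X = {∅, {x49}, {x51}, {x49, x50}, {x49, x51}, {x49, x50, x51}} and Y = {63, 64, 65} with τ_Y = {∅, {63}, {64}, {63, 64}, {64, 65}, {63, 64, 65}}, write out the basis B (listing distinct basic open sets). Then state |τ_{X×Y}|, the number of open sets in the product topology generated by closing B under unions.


Basis B = {∅ × ∅, {x49} × {63}, {x49} × {64}, {x51} × {63}, {x51} × {64}, {x49} × {63, 64}, {x49, x50} × {63}, {x49, x51} × {63}, {x49} × {64, 65}, {x49, x50} × {64}, {x49, x51} × {64}, {x51} × {63, 64}, {x51} × {64, 65}, {x49} × {63, 64, 65}, {x49, x50, x51} × {63}, {x49, x50, x51} × {64}, {x51} × {63, 64, 65}, {x49, x50} × {63, 64}, {x49, x51} × {63, 64}, {x49, x50} × {64, 65}, {x49, x51} × {64, 65}, {x49, x50} × {63, 64, 65}, {x49, x51} × {63, 64, 65}, {x49, x50, x51} × {63, 64}, {x49, x50, x51} × {64, 65}, {x49, x50, x51} × {63, 64, 65}}; |τ_{X×Y}| = 108.

Enumerate products U × V with U ∈ τ_X, V ∈ τ_Y (deduplicated):
  ∅ × ∅ = {} (∅)
  {x49} × {63} = {(x49,63)}
  {x49} × {64} = {(x49,64)}
  {x51} × {63} = {(x51,63)}
  {x51} × {64} = {(x51,64)}
  {x49} × {63, 64} = {(x49,63), (x49,64)}
  {x49, x50} × {63} = {(x49,63), (x50,63)}
  {x49, x51} × {63} = {(x49,63), (x51,63)}
  {x49} × {64, 65} = {(x49,64), (x49,65)}
  {x49, x50} × {64} = {(x49,64), (x50,64)}
  {x49, x51} × {64} = {(x49,64), (x51,64)}
  {x51} × {63, 64} = {(x51,63), (x51,64)}
  {x51} × {64, 65} = {(x51,64), (x51,65)}
  {x49} × {63, 64, 65} = {(x49,63), (x49,64), (x49,65)}
  {x49, x50, x51} × {63} = {(x49,63), (x50,63), (x51,63)}
  {x49, x50, x51} × {64} = {(x49,64), (x50,64), (x51,64)}
  {x51} × {63, 64, 65} = {(x51,63), (x51,64), (x51,65)}
  {x49, x50} × {63, 64} = {(x49,63), (x49,64), (x50,63), (x50,64)}
  {x49, x51} × {63, 64} = {(x49,63), (x49,64), (x51,63), (x51,64)}
  {x49, x50} × {64, 65} = {(x49,64), (x49,65), (x50,64), (x50,65)}
  {x49, x51} × {64, 65} = {(x49,64), (x49,65), (x51,64), (x51,65)}
  {x49, x50} × {63, 64, 65} = {(x49,63), (x49,64), (x49,65), (x50,63), (x50,64), (x50,65)}
  {x49, x51} × {63, 64, 65} = {(x49,63), (x49,64), (x49,65), (x51,63), (x51,64), (x51,65)}
  {x49, x50, x51} × {63, 64} = {(x49,63), (x49,64), (x50,63), (x50,64), (x51,63), (x51,64)}
  {x49, x50, x51} × {64, 65} = {(x49,64), (x49,65), (x50,64), (x50,65), (x51,64), (x51,65)}
  {x49, x50, x51} × {63, 64, 65} = {(x49,63), (x49,64), (x49,65), (x50,63), (x50,64), (x50,65), (x51,63), (x51,64), (x51,65)}
These 26 distinct sets form the basis B.
Close under arbitrary unions to get τ_{X×Y}; counting gives |τ_{X×Y}| = 108.


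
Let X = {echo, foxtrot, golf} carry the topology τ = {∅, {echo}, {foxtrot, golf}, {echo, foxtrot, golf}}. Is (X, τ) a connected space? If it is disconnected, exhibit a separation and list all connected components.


(X, τ) is disconnected; components = [{echo}, {foxtrot, golf}].

Find clopen sets (U ∈ τ with X ∖ U ∈ τ):
  U = ∅, X ∖ U = {echo, foxtrot, golf} — both open, so U is clopen.
  U = {echo}, X ∖ U = {foxtrot, golf} — both open, so U is clopen.
  U = {foxtrot, golf}, X ∖ U = {echo} — both open, so U is clopen.
  U = {echo, foxtrot, golf}, X ∖ U = ∅ — both open, so U is clopen.
Nontrivial clopen(s) exist: e.g. {echo}. So (X, τ) is disconnected.
Compute connected components by grouping points that agree on all clopens:
  component: {echo}
  component: {foxtrot, golf}


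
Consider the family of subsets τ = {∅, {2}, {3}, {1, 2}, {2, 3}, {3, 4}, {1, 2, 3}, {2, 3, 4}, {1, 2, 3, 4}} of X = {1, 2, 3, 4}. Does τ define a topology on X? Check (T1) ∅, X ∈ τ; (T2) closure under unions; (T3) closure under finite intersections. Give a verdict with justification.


τ IS a topology on X.

Axiom (T1): ∅ ∈ τ? Yes; X ∈ τ? Yes.
Axiom (T2/T3): check pairwise unions and intersections of members of τ.
All pairwise intersections and unions checked — each lies in τ. Therefore τ satisfies (T1), (T2), (T3): it IS a topology on X.


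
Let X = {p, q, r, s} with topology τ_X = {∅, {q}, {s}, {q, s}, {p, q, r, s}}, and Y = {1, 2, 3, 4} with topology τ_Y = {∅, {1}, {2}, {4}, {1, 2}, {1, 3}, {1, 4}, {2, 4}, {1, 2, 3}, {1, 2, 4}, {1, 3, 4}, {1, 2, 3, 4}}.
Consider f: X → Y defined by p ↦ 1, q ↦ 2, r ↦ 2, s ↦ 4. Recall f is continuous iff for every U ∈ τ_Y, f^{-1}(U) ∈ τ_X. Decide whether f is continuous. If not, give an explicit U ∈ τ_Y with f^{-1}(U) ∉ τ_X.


f is NOT continuous.

Compute f^{-1}(U) for each U ∈ τ_Y:
  U = ∅: f^{-1}(U) = ∅ ∈ τ_X ✓.
  U = {1}: f^{-1}(U) = {p} ∉ τ_X ✗.
  U = {2}: f^{-1}(U) = {q, r} ∉ τ_X ✗.
  U = {4}: f^{-1}(U) = {s} ∈ τ_X ✓.
  U = {1, 2}: f^{-1}(U) = {p, q, r} ∉ τ_X ✗.
  U = {1, 3}: f^{-1}(U) = {p} ∉ τ_X ✗.
  U = {1, 4}: f^{-1}(U) = {p, s} ∉ τ_X ✗.
  U = {2, 4}: f^{-1}(U) = {q, r, s} ∉ τ_X ✗.
  U = {1, 2, 3}: f^{-1}(U) = {p, q, r} ∉ τ_X ✗.
  U = {1, 2, 4}: f^{-1}(U) = {p, q, r, s} ∈ τ_X ✓.
  U = {1, 3, 4}: f^{-1}(U) = {p, s} ∉ τ_X ✗.
  U = {1, 2, 3, 4}: f^{-1}(U) = {p, q, r, s} ∈ τ_X ✓.
Found U = {1} with f^{-1}(U) = {p} not in τ_X. Therefore f is NOT continuous.


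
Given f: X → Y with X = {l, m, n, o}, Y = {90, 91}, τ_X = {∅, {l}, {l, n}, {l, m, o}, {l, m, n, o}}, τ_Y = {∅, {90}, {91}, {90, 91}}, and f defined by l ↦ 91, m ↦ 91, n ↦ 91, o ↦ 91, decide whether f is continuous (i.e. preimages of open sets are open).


f IS continuous.

Compute f^{-1}(U) for each U ∈ τ_Y:
  U = ∅: f^{-1}(U) = ∅ ∈ τ_X ✓.
  U = {90}: f^{-1}(U) = ∅ ∈ τ_X ✓.
  U = {91}: f^{-1}(U) = {l, m, n, o} ∈ τ_X ✓.
  U = {90, 91}: f^{-1}(U) = {l, m, n, o} ∈ τ_X ✓.
Every preimage lies in τ_X, so f IS continuous.


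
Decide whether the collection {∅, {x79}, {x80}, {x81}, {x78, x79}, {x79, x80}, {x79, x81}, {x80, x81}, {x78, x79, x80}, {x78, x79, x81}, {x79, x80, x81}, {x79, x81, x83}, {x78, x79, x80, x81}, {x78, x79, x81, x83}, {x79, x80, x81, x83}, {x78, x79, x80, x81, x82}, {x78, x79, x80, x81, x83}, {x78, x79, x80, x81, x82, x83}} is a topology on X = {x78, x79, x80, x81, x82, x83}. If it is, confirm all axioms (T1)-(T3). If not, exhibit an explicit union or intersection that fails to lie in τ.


τ IS a topology on X.

Axiom (T1): ∅ ∈ τ? Yes; X ∈ τ? Yes.
Axiom (T2/T3): check pairwise unions and intersections of members of τ.
All pairwise intersections and unions checked — each lies in τ. Therefore τ satisfies (T1), (T2), (T3): it IS a topology on X.


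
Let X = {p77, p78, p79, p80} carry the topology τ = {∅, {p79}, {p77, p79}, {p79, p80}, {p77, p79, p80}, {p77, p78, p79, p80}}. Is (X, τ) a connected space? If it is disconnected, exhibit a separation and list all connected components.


(X, τ) is connected.

Find clopen sets (U ∈ τ with X ∖ U ∈ τ):
  U = ∅, X ∖ U = {p77, p78, p79, p80} — both open, so U is clopen.
  U = {p77, p78, p79, p80}, X ∖ U = ∅ — both open, so U is clopen.
Only trivial clopens (∅ and X) exist, so (X, τ) is connected.
Compute connected components by grouping points that agree on all clopens:
  component: {p77, p78, p79, p80}


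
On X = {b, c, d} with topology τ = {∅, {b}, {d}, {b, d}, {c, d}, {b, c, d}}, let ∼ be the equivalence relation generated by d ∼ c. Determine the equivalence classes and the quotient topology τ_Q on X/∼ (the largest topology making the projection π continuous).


X/∼ = {[b], [c=d]}; |τ_Q| = 4.

Equivalence classes: [b], [c=d].
Quotient map π: X → X/∼ sends b ↦ [b], c ↦ [c=d], d ↦ [c=d].
For each subset V ⊆ X/∼, compute π^{-1}(V) ⊆ X and check whether π^{-1}(V) ∈ τ. V is open in τ_Q iff π^{-1}(V) ∈ τ.
  V = {}: π^{-1}(V) = ∅ ∈ τ ✓.
  V = {[b]}: π^{-1}(V) = {b} ∈ τ ✓.
  V = {[c=d]}: π^{-1}(V) = {c, d} ∈ τ ✓.
  V = {[b], [c=d]}: π^{-1}(V) = {b, c, d} ∈ τ ✓.
Open sets in the quotient: τ_Q = {{}, {[b]}, {[c=d]}, {[b], [c=d]}} (4 elements).


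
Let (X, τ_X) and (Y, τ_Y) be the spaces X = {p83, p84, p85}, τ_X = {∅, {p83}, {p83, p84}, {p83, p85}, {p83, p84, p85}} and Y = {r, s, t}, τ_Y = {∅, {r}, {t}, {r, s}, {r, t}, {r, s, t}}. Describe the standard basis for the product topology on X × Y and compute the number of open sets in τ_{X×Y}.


Basis B = {∅ × ∅, {p83} × {r}, {p83} × {t}, {p83} × {r, s}, {p83} × {r, t}, {p83, p84} × {r}, {p83, p85} × {r}, {p83, p84} × {t}, {p83, p85} × {t}, {p83} × {r, s, t}, {p83, p84, p85} × {r}, {p83, p84, p85} × {t}, {p83, p84} × {r, s}, {p83, p85} × {r, s}, {p83, p84} × {r, t}, {p83, p85} × {r, t}, {p83, p84} × {r, s, t}, {p83, p85} × {r, s, t}, {p83, p84, p85} × {r, s}, {p83, p84, p85} × {r, t}, {p83, p84, p85} × {r, s, t}}; |τ_{X×Y}| = 70.

Enumerate products U × V with U ∈ τ_X, V ∈ τ_Y (deduplicated):
  ∅ × ∅ = {} (∅)
  {p83} × {r} = {(p83,r)}
  {p83} × {t} = {(p83,t)}
  {p83} × {r, s} = {(p83,r), (p83,s)}
  {p83} × {r, t} = {(p83,r), (p83,t)}
  {p83, p84} × {r} = {(p83,r), (p84,r)}
  {p83, p85} × {r} = {(p83,r), (p85,r)}
  {p83, p84} × {t} = {(p83,t), (p84,t)}
  {p83, p85} × {t} = {(p83,t), (p85,t)}
  {p83} × {r, s, t} = {(p83,r), (p83,s), (p83,t)}
  {p83, p84, p85} × {r} = {(p83,r), (p84,r), (p85,r)}
  {p83, p84, p85} × {t} = {(p83,t), (p84,t), (p85,t)}
  {p83, p84} × {r, s} = {(p83,r), (p83,s), (p84,r), (p84,s)}
  {p83, p85} × {r, s} = {(p83,r), (p83,s), (p85,r), (p85,s)}
  {p83, p84} × {r, t} = {(p83,r), (p83,t), (p84,r), (p84,t)}
  {p83, p85} × {r, t} = {(p83,r), (p83,t), (p85,r), (p85,t)}
  {p83, p84} × {r, s, t} = {(p83,r), (p83,s), (p83,t), (p84,r), (p84,s), (p84,t)}
  {p83, p85} × {r, s, t} = {(p83,r), (p83,s), (p83,t), (p85,r), (p85,s), (p85,t)}
  {p83, p84, p85} × {r, s} = {(p83,r), (p83,s), (p84,r), (p84,s), (p85,r), (p85,s)}
  {p83, p84, p85} × {r, t} = {(p83,r), (p83,t), (p84,r), (p84,t), (p85,r), (p85,t)}
  {p83, p84, p85} × {r, s, t} = {(p83,r), (p83,s), (p83,t), (p84,r), (p84,s), (p84,t), (p85,r), (p85,s), (p85,t)}
These 21 distinct sets form the basis B.
Close under arbitrary unions to get τ_{X×Y}; counting gives |τ_{X×Y}| = 70.


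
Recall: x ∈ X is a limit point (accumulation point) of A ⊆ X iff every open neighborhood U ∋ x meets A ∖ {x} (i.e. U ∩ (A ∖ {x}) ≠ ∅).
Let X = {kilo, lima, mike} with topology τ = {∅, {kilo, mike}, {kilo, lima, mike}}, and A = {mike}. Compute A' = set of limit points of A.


A' = {kilo, lima}

For each x ∈ X, list the open sets U ∈ τ with x ∈ U, then check whether U ∩ (A ∖ {x}) ≠ ∅ for every such U.
  x = kilo: opens ∋ x are {kilo, mike}, {kilo, lima, mike}; each meets A ∖ {kilo}, so x IS a limit point.
  x = lima: opens ∋ x are {kilo, lima, mike}; each meets A ∖ {lima}, so x IS a limit point.
  x = mike: open {kilo, mike} ∋ x has {kilo, mike} ∩ (A ∖ {mike}) = ∅, so x is NOT a limit point.
Collecting: A' = {kilo, lima}.


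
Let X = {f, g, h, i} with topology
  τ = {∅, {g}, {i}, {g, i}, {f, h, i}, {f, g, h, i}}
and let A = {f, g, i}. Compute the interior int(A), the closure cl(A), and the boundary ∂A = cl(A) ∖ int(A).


int(A) = {g, i}, cl(A) = {f, g, h, i}, ∂A = {f, h}.

Closed sets in (X, τ) are complements of opens:
  closed(X, τ) = {∅, {g}, {f, h}, {f, g, h}, {f, h, i}, {f, g, h, i}}.
int(A) = ⋃ {U ∈ τ : U ⊆ A}. Opens contained in A: ∅, {g}, {i}, {g, i}.
Taking the union of these: int(A) = {g, i}.
cl(A) = ⋂ {C closed : A ⊆ C}. Closed sets containing A: {f, g, h, i}.
Intersecting these: cl(A) = {f, g, h, i}.
∂A = cl(A) ∖ int(A) = {f, g, h, i} ∖ {g, i} = {f, h}.


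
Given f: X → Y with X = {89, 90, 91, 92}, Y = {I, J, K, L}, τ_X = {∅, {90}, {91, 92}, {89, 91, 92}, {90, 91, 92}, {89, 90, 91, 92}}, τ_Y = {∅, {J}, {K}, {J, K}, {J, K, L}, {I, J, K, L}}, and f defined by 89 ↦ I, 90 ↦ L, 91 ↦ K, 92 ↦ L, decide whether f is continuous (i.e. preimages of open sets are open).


f is NOT continuous.

Compute f^{-1}(U) for each U ∈ τ_Y:
  U = ∅: f^{-1}(U) = ∅ ∈ τ_X ✓.
  U = {J}: f^{-1}(U) = ∅ ∈ τ_X ✓.
  U = {K}: f^{-1}(U) = {91} ∉ τ_X ✗.
  U = {J, K}: f^{-1}(U) = {91} ∉ τ_X ✗.
  U = {J, K, L}: f^{-1}(U) = {90, 91, 92} ∈ τ_X ✓.
  U = {I, J, K, L}: f^{-1}(U) = {89, 90, 91, 92} ∈ τ_X ✓.
Found U = {K} with f^{-1}(U) = {91} not in τ_X. Therefore f is NOT continuous.


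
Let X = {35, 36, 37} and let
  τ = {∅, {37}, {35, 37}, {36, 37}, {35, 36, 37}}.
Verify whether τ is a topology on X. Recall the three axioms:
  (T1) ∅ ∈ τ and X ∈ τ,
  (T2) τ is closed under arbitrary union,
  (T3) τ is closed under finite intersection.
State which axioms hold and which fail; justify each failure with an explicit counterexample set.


τ IS a topology on X.

Axiom (T1): ∅ ∈ τ? Yes; X ∈ τ? Yes.
Axiom (T2/T3): check pairwise unions and intersections of members of τ.
All pairwise intersections and unions checked — each lies in τ. Therefore τ satisfies (T1), (T2), (T3): it IS a topology on X.


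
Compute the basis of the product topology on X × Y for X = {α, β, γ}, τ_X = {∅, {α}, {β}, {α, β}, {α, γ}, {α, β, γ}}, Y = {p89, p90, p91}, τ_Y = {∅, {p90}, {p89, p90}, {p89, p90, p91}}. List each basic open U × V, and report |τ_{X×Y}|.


Basis B = {∅ × ∅, {α} × {p90}, {β} × {p90}, {α} × {p89, p90}, {α, β} × {p90}, {α, γ} × {p90}, {β} × {p89, p90}, {α} × {p89, p90, p91}, {α, β, γ} × {p90}, {β} × {p89, p90, p91}, {α, β} × {p89, p90}, {α, γ} × {p89, p90}, {α, β} × {p89, p90, p91}, {α, γ} × {p89, p90, p91}, {α, β, γ} × {p89, p90}, {α, β, γ} × {p89, p90, p91}}; |τ_{X×Y}| = 40.

Enumerate products U × V with U ∈ τ_X, V ∈ τ_Y (deduplicated):
  ∅ × ∅ = {} (∅)
  {α} × {p90} = {(α,p90)}
  {β} × {p90} = {(β,p90)}
  {α} × {p89, p90} = {(α,p89), (α,p90)}
  {α, β} × {p90} = {(α,p90), (β,p90)}
  {α, γ} × {p90} = {(α,p90), (γ,p90)}
  {β} × {p89, p90} = {(β,p89), (β,p90)}
  {α} × {p89, p90, p91} = {(α,p89), (α,p90), (α,p91)}
  {α, β, γ} × {p90} = {(α,p90), (β,p90), (γ,p90)}
  {β} × {p89, p90, p91} = {(β,p89), (β,p90), (β,p91)}
  {α, β} × {p89, p90} = {(α,p89), (α,p90), (β,p89), (β,p90)}
  {α, γ} × {p89, p90} = {(α,p89), (α,p90), (γ,p89), (γ,p90)}
  {α, β} × {p89, p90, p91} = {(α,p89), (α,p90), (α,p91), (β,p89), (β,p90), (β,p91)}
  {α, γ} × {p89, p90, p91} = {(α,p89), (α,p90), (α,p91), (γ,p89), (γ,p90), (γ,p91)}
  {α, β, γ} × {p89, p90} = {(α,p89), (α,p90), (β,p89), (β,p90), (γ,p89), (γ,p90)}
  {α, β, γ} × {p89, p90, p91} = {(α,p89), (α,p90), (α,p91), (β,p89), (β,p90), (β,p91), (γ,p89), (γ,p90), (γ,p91)}
These 16 distinct sets form the basis B.
Close under arbitrary unions to get τ_{X×Y}; counting gives |τ_{X×Y}| = 40.


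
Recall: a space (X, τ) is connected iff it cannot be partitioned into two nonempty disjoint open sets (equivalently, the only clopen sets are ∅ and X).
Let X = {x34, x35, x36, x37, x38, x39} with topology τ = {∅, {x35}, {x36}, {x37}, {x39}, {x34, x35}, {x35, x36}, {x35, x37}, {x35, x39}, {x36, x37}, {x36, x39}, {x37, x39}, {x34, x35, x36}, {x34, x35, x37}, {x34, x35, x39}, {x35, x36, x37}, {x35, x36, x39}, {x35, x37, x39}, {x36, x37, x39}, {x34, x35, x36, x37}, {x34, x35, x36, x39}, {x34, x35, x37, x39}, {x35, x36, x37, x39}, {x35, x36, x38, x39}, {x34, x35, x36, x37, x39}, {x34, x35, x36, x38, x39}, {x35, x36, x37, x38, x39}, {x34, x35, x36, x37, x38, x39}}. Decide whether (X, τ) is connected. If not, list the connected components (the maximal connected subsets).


(X, τ) is disconnected; components = [{x37}, {x34, x35, x36, x38, x39}].

Find clopen sets (U ∈ τ with X ∖ U ∈ τ):
  U = ∅, X ∖ U = {x34, x35, x36, x37, x38, x39} — both open, so U is clopen.
  U = {x37}, X ∖ U = {x34, x35, x36, x38, x39} — both open, so U is clopen.
  U = {x34, x35, x36, x38, x39}, X ∖ U = {x37} — both open, so U is clopen.
  U = {x34, x35, x36, x37, x38, x39}, X ∖ U = ∅ — both open, so U is clopen.
Nontrivial clopen(s) exist: e.g. {x37}. So (X, τ) is disconnected.
Compute connected components by grouping points that agree on all clopens:
  component: {x37}
  component: {x34, x35, x36, x38, x39}


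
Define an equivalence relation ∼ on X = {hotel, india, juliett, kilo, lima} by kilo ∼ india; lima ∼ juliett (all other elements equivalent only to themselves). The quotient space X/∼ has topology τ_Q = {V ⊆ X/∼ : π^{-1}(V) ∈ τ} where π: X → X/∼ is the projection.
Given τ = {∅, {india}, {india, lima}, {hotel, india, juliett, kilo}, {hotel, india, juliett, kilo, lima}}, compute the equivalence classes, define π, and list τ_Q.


X/∼ = {[hotel], [india=kilo], [juliett=lima]}; |τ_Q| = 2.

Equivalence classes: [hotel], [india=kilo], [juliett=lima].
Quotient map π: X → X/∼ sends hotel ↦ [hotel], india ↦ [india=kilo], juliett ↦ [juliett=lima], kilo ↦ [india=kilo], lima ↦ [juliett=lima].
For each subset V ⊆ X/∼, compute π^{-1}(V) ⊆ X and check whether π^{-1}(V) ∈ τ. V is open in τ_Q iff π^{-1}(V) ∈ τ.
  V = {}: π^{-1}(V) = ∅ ∈ τ ✓.
  V = {[hotel]}: π^{-1}(V) = {hotel} ∉ τ ✗.
  V = {[india=kilo]}: π^{-1}(V) = {india, kilo} ∉ τ ✗.
  V = {[hotel], [india=kilo]}: π^{-1}(V) = {hotel, india, kilo} ∉ τ ✗.
  V = {[juliett=lima]}: π^{-1}(V) = {juliett, lima} ∉ τ ✗.
  V = {[hotel], [juliett=lima]}: π^{-1}(V) = {hotel, juliett, lima} ∉ τ ✗.
  V = {[india=kilo], [juliett=lima]}: π^{-1}(V) = {india, juliett, kilo, lima} ∉ τ ✗.
  V = {[hotel], [india=kilo], [juliett=lima]}: π^{-1}(V) = {hotel, india, juliett, kilo, lima} ∈ τ ✓.
Open sets in the quotient: τ_Q = {{}, {[hotel], [india=kilo], [juliett=lima]}} (2 elements).


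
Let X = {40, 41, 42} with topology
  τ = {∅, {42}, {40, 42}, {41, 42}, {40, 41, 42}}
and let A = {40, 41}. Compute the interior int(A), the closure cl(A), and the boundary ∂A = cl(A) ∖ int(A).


int(A) = ∅, cl(A) = {40, 41}, ∂A = {40, 41}.

Closed sets in (X, τ) are complements of opens:
  closed(X, τ) = {∅, {40}, {41}, {40, 41}, {40, 41, 42}}.
int(A) = ⋃ {U ∈ τ : U ⊆ A}. Opens contained in A: ∅.
Taking the union of these: int(A) = ∅.
cl(A) = ⋂ {C closed : A ⊆ C}. Closed sets containing A: {40, 41}, {40, 41, 42}.
Intersecting these: cl(A) = {40, 41}.
∂A = cl(A) ∖ int(A) = {40, 41} ∖ ∅ = {40, 41}.


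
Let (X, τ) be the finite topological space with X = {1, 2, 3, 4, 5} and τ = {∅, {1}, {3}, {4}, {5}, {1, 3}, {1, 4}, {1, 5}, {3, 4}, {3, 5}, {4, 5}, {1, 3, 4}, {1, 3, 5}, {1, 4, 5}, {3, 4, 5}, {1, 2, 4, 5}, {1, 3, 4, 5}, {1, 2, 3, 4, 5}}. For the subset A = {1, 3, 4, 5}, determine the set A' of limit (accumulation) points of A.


A' = {2}

For each x ∈ X, list the open sets U ∈ τ with x ∈ U, then check whether U ∩ (A ∖ {x}) ≠ ∅ for every such U.
  x = 1: open {1} ∋ x has {1} ∩ (A ∖ {1}) = ∅, so x is NOT a limit point.
  x = 2: opens ∋ x are {1, 2, 4, 5}, {1, 2, 3, 4, 5}; each meets A ∖ {2}, so x IS a limit point.
  x = 3: open {3} ∋ x has {3} ∩ (A ∖ {3}) = ∅, so x is NOT a limit point.
  x = 4: open {4} ∋ x has {4} ∩ (A ∖ {4}) = ∅, so x is NOT a limit point.
  x = 5: open {5} ∋ x has {5} ∩ (A ∖ {5}) = ∅, so x is NOT a limit point.
Collecting: A' = {2}.


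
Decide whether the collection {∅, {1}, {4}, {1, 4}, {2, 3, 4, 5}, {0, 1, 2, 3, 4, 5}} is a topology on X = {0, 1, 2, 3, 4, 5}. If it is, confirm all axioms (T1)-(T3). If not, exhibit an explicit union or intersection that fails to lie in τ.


τ is NOT a topology on X.

Axiom (T1): ∅ ∈ τ? Yes; X ∈ τ? Yes.
Axiom (T2/T3): check pairwise unions and intersections of members of τ.
Counterexample for (T2): {1} ∪ {2, 3, 4, 5} = {1, 2, 3, 4, 5} ∉ τ. Therefore τ is NOT a topology.


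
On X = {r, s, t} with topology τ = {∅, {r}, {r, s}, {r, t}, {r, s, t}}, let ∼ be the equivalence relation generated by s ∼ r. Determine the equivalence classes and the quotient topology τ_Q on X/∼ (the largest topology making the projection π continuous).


X/∼ = {[r=s], [t]}; |τ_Q| = 3.

Equivalence classes: [r=s], [t].
Quotient map π: X → X/∼ sends r ↦ [r=s], s ↦ [r=s], t ↦ [t].
For each subset V ⊆ X/∼, compute π^{-1}(V) ⊆ X and check whether π^{-1}(V) ∈ τ. V is open in τ_Q iff π^{-1}(V) ∈ τ.
  V = {}: π^{-1}(V) = ∅ ∈ τ ✓.
  V = {[r=s]}: π^{-1}(V) = {r, s} ∈ τ ✓.
  V = {[t]}: π^{-1}(V) = {t} ∉ τ ✗.
  V = {[r=s], [t]}: π^{-1}(V) = {r, s, t} ∈ τ ✓.
Open sets in the quotient: τ_Q = {{}, {[r=s]}, {[r=s], [t]}} (3 elements).


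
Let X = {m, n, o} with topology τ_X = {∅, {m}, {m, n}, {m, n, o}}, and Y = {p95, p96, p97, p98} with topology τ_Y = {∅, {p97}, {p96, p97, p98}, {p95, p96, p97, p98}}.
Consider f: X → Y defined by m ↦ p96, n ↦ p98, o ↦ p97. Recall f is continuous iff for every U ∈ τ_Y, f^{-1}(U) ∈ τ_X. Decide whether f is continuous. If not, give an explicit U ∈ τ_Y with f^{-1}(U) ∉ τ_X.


f is NOT continuous.

Compute f^{-1}(U) for each U ∈ τ_Y:
  U = ∅: f^{-1}(U) = ∅ ∈ τ_X ✓.
  U = {p97}: f^{-1}(U) = {o} ∉ τ_X ✗.
  U = {p96, p97, p98}: f^{-1}(U) = {m, n, o} ∈ τ_X ✓.
  U = {p95, p96, p97, p98}: f^{-1}(U) = {m, n, o} ∈ τ_X ✓.
Found U = {p97} with f^{-1}(U) = {o} not in τ_X. Therefore f is NOT continuous.


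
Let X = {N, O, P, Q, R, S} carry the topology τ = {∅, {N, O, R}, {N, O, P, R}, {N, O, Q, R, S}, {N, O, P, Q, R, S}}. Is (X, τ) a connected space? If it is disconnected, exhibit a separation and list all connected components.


(X, τ) is connected.

Find clopen sets (U ∈ τ with X ∖ U ∈ τ):
  U = ∅, X ∖ U = {N, O, P, Q, R, S} — both open, so U is clopen.
  U = {N, O, P, Q, R, S}, X ∖ U = ∅ — both open, so U is clopen.
Only trivial clopens (∅ and X) exist, so (X, τ) is connected.
Compute connected components by grouping points that agree on all clopens:
  component: {N, O, P, Q, R, S}


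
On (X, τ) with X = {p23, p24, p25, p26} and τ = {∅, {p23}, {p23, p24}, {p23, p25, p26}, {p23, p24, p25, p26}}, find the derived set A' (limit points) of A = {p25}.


A' = {p26}

For each x ∈ X, list the open sets U ∈ τ with x ∈ U, then check whether U ∩ (A ∖ {x}) ≠ ∅ for every such U.
  x = p23: open {p23} ∋ x has {p23} ∩ (A ∖ {p23}) = ∅, so x is NOT a limit point.
  x = p24: open {p23, p24} ∋ x has {p23, p24} ∩ (A ∖ {p24}) = ∅, so x is NOT a limit point.
  x = p25: open {p23, p25, p26} ∋ x has {p23, p25, p26} ∩ (A ∖ {p25}) = ∅, so x is NOT a limit point.
  x = p26: opens ∋ x are {p23, p25, p26}, {p23, p24, p25, p26}; each meets A ∖ {p26}, so x IS a limit point.
Collecting: A' = {p26}.


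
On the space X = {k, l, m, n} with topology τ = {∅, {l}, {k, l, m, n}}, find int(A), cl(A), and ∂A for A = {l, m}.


int(A) = {l}, cl(A) = {k, l, m, n}, ∂A = {k, m, n}.

Closed sets in (X, τ) are complements of opens:
  closed(X, τ) = {∅, {k, m, n}, {k, l, m, n}}.
int(A) = ⋃ {U ∈ τ : U ⊆ A}. Opens contained in A: ∅, {l}.
Taking the union of these: int(A) = {l}.
cl(A) = ⋂ {C closed : A ⊆ C}. Closed sets containing A: {k, l, m, n}.
Intersecting these: cl(A) = {k, l, m, n}.
∂A = cl(A) ∖ int(A) = {k, l, m, n} ∖ {l} = {k, m, n}.


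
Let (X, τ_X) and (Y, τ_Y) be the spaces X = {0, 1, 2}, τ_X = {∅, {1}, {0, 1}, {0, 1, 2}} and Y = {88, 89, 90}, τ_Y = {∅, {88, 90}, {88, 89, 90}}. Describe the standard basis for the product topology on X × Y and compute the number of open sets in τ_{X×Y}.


Basis B = {∅ × ∅, {1} × {88, 90}, {1} × {88, 89, 90}, {0, 1} × {88, 90}, {0, 1} × {88, 89, 90}, {0, 1, 2} × {88, 90}, {0, 1, 2} × {88, 89, 90}}; |τ_{X×Y}| = 10.

Enumerate products U × V with U ∈ τ_X, V ∈ τ_Y (deduplicated):
  ∅ × ∅ = {} (∅)
  {1} × {88, 90} = {(1,88), (1,90)}
  {1} × {88, 89, 90} = {(1,88), (1,89), (1,90)}
  {0, 1} × {88, 90} = {(0,88), (0,90), (1,88), (1,90)}
  {0, 1} × {88, 89, 90} = {(0,88), (0,89), (0,90), (1,88), (1,89), (1,90)}
  {0, 1, 2} × {88, 90} = {(0,88), (0,90), (1,88), (1,90), (2,88), (2,90)}
  {0, 1, 2} × {88, 89, 90} = {(0,88), (0,89), (0,90), (1,88), (1,89), (1,90), (2,88), (2,89), (2,90)}
These 7 distinct sets form the basis B.
Close under arbitrary unions to get τ_{X×Y}; counting gives |τ_{X×Y}| = 10.


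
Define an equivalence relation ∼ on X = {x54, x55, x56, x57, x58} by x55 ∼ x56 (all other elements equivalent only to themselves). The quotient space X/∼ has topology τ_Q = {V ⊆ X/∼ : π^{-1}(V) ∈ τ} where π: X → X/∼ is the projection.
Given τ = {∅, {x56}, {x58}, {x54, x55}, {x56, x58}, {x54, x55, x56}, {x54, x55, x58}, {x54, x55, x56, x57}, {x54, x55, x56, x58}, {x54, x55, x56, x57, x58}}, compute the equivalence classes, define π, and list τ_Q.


X/∼ = {[x54], [x55=x56], [x57], [x58]}; |τ_Q| = 6.

Equivalence classes: [x54], [x55=x56], [x57], [x58].
Quotient map π: X → X/∼ sends x54 ↦ [x54], x55 ↦ [x55=x56], x56 ↦ [x55=x56], x57 ↦ [x57], x58 ↦ [x58].
For each subset V ⊆ X/∼, compute π^{-1}(V) ⊆ X and check whether π^{-1}(V) ∈ τ. V is open in τ_Q iff π^{-1}(V) ∈ τ.
  V = {}: π^{-1}(V) = ∅ ∈ τ ✓.
  V = {[x54]}: π^{-1}(V) = {x54} ∉ τ ✗.
  V = {[x55=x56]}: π^{-1}(V) = {x55, x56} ∉ τ ✗.
  V = {[x54], [x55=x56]}: π^{-1}(V) = {x54, x55, x56} ∈ τ ✓.
  V = {[x57]}: π^{-1}(V) = {x57} ∉ τ ✗.
  V = {[x54], [x57]}: π^{-1}(V) = {x54, x57} ∉ τ ✗.
  V = {[x55=x56], [x57]}: π^{-1}(V) = {x55, x56, x57} ∉ τ ✗.
  V = {[x54], [x55=x56], [x57]}: π^{-1}(V) = {x54, x55, x56, x57} ∈ τ ✓.
  V = {[x58]}: π^{-1}(V) = {x58} ∈ τ ✓.
  V = {[x54], [x58]}: π^{-1}(V) = {x54, x58} ∉ τ ✗.
  V = {[x55=x56], [x58]}: π^{-1}(V) = {x55, x56, x58} ∉ τ ✗.
  V = {[x54], [x55=x56], [x58]}: π^{-1}(V) = {x54, x55, x56, x58} ∈ τ ✓.
  V = {[x57], [x58]}: π^{-1}(V) = {x57, x58} ∉ τ ✗.
  V = {[x54], [x57], [x58]}: π^{-1}(V) = {x54, x57, x58} ∉ τ ✗.
  V = {[x55=x56], [x57], [x58]}: π^{-1}(V) = {x55, x56, x57, x58} ∉ τ ✗.
  V = {[x54], [x55=x56], [x57], [x58]}: π^{-1}(V) = {x54, x55, x56, x57, x58} ∈ τ ✓.
Open sets in the quotient: τ_Q = {{}, {[x54], [x55=x56]}, {[x54], [x55=x56], [x57]}, {[x58]}, {[x54], [x55=x56], [x58]}, {[x54], [x55=x56], [x57], [x58]}} (6 elements).


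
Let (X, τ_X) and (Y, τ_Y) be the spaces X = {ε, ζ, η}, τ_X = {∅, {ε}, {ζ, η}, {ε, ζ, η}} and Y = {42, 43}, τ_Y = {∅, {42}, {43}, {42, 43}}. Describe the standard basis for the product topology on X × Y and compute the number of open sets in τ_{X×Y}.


Basis B = {∅ × ∅, {ε} × {42}, {ε} × {43}, {ε} × {42, 43}, {ζ, η} × {42}, {ζ, η} × {43}, {ε, ζ, η} × {42}, {ε, ζ, η} × {43}, {ζ, η} × {42, 43}, {ε, ζ, η} × {42, 43}}; |τ_{X×Y}| = 16.

Enumerate products U × V with U ∈ τ_X, V ∈ τ_Y (deduplicated):
  ∅ × ∅ = {} (∅)
  {ε} × {42} = {(ε,42)}
  {ε} × {43} = {(ε,43)}
  {ε} × {42, 43} = {(ε,42), (ε,43)}
  {ζ, η} × {42} = {(ζ,42), (η,42)}
  {ζ, η} × {43} = {(ζ,43), (η,43)}
  {ε, ζ, η} × {42} = {(ε,42), (ζ,42), (η,42)}
  {ε, ζ, η} × {43} = {(ε,43), (ζ,43), (η,43)}
  {ζ, η} × {42, 43} = {(ζ,42), (ζ,43), (η,42), (η,43)}
  {ε, ζ, η} × {42, 43} = {(ε,42), (ε,43), (ζ,42), (ζ,43), (η,42), (η,43)}
These 10 distinct sets form the basis B.
Close under arbitrary unions to get τ_{X×Y}; counting gives |τ_{X×Y}| = 16.


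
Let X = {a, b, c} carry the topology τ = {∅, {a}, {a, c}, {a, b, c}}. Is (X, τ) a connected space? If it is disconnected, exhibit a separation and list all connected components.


(X, τ) is connected.

Find clopen sets (U ∈ τ with X ∖ U ∈ τ):
  U = ∅, X ∖ U = {a, b, c} — both open, so U is clopen.
  U = {a, b, c}, X ∖ U = ∅ — both open, so U is clopen.
Only trivial clopens (∅ and X) exist, so (X, τ) is connected.
Compute connected components by grouping points that agree on all clopens:
  component: {a, b, c}


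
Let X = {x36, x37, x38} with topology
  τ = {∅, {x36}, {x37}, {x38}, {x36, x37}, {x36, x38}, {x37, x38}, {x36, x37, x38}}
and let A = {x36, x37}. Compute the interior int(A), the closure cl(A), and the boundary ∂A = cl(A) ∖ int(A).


int(A) = {x36, x37}, cl(A) = {x36, x37}, ∂A = ∅.

Closed sets in (X, τ) are complements of opens:
  closed(X, τ) = {∅, {x36}, {x37}, {x38}, {x36, x37}, {x36, x38}, {x37, x38}, {x36, x37, x38}}.
int(A) = ⋃ {U ∈ τ : U ⊆ A}. Opens contained in A: ∅, {x36}, {x37}, {x36, x37}.
Taking the union of these: int(A) = {x36, x37}.
cl(A) = ⋂ {C closed : A ⊆ C}. Closed sets containing A: {x36, x37}, {x36, x37, x38}.
Intersecting these: cl(A) = {x36, x37}.
∂A = cl(A) ∖ int(A) = {x36, x37} ∖ {x36, x37} = ∅.


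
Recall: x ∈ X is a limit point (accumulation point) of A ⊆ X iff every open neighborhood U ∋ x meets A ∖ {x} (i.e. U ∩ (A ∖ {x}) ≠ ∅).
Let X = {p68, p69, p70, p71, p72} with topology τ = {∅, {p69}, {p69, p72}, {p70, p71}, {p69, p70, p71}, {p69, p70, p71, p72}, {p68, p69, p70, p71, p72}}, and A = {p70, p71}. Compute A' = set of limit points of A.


A' = {p68, p70, p71}

For each x ∈ X, list the open sets U ∈ τ with x ∈ U, then check whether U ∩ (A ∖ {x}) ≠ ∅ for every such U.
  x = p68: opens ∋ x are {p68, p69, p70, p71, p72}; each meets A ∖ {p68}, so x IS a limit point.
  x = p69: open {p69} ∋ x has {p69} ∩ (A ∖ {p69}) = ∅, so x is NOT a limit point.
  x = p70: opens ∋ x are {p70, p71}, {p69, p70, p71}, {p69, p70, p71, p72}, {p68, p69, p70, p71, p72}; each meets A ∖ {p70}, so x IS a limit point.
  x = p71: opens ∋ x are {p70, p71}, {p69, p70, p71}, {p69, p70, p71, p72}, {p68, p69, p70, p71, p72}; each meets A ∖ {p71}, so x IS a limit point.
  x = p72: open {p69, p72} ∋ x has {p69, p72} ∩ (A ∖ {p72}) = ∅, so x is NOT a limit point.
Collecting: A' = {p68, p70, p71}.


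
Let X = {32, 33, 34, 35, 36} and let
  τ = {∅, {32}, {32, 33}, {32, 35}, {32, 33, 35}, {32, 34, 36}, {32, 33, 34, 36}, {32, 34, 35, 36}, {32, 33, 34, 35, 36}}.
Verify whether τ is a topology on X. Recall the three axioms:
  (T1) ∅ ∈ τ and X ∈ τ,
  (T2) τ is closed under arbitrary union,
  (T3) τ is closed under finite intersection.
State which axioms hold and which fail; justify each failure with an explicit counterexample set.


τ IS a topology on X.

Axiom (T1): ∅ ∈ τ? Yes; X ∈ τ? Yes.
Axiom (T2/T3): check pairwise unions and intersections of members of τ.
All pairwise intersections and unions checked — each lies in τ. Therefore τ satisfies (T1), (T2), (T3): it IS a topology on X.


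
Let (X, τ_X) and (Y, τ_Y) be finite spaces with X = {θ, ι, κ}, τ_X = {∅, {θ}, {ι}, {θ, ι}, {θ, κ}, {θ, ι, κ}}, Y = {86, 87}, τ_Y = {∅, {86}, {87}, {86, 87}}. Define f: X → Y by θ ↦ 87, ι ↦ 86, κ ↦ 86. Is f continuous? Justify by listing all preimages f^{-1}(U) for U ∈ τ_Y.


f is NOT continuous.

Compute f^{-1}(U) for each U ∈ τ_Y:
  U = ∅: f^{-1}(U) = ∅ ∈ τ_X ✓.
  U = {86}: f^{-1}(U) = {ι, κ} ∉ τ_X ✗.
  U = {87}: f^{-1}(U) = {θ} ∈ τ_X ✓.
  U = {86, 87}: f^{-1}(U) = {θ, ι, κ} ∈ τ_X ✓.
Found U = {86} with f^{-1}(U) = {ι, κ} not in τ_X. Therefore f is NOT continuous.


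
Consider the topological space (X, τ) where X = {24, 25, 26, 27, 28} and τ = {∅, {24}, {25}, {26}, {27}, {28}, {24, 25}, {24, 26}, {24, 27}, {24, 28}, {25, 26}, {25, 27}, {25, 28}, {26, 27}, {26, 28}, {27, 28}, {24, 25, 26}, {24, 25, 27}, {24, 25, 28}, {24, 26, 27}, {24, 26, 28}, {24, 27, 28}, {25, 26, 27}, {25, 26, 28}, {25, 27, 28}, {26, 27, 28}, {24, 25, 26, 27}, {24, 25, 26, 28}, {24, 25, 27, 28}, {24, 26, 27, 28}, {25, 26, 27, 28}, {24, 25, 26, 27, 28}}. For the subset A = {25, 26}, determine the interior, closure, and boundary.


int(A) = {25, 26}, cl(A) = {25, 26}, ∂A = ∅.

Closed sets in (X, τ) are complements of opens:
  closed(X, τ) = {∅, {24}, {25}, {26}, {27}, {28}, {24, 25}, {24, 26}, {24, 27}, {24, 28}, {25, 26}, {25, 27}, {25, 28}, {26, 27}, {26, 28}, {27, 28}, {24, 25, 26}, {24, 25, 27}, {24, 25, 28}, {24, 26, 27}, {24, 26, 28}, {24, 27, 28}, {25, 26, 27}, {25, 26, 28}, {25, 27, 28}, {26, 27, 28}, {24, 25, 26, 27}, {24, 25, 26, 28}, {24, 25, 27, 28}, {24, 26, 27, 28}, {25, 26, 27, 28}, {24, 25, 26, 27, 28}}.
int(A) = ⋃ {U ∈ τ : U ⊆ A}. Opens contained in A: ∅, {25}, {26}, {25, 26}.
Taking the union of these: int(A) = {25, 26}.
cl(A) = ⋂ {C closed : A ⊆ C}. Closed sets containing A: {25, 26}, {24, 25, 26}, {25, 26, 27}, {25, 26, 28}, {24, 25, 26, 27}, {24, 25, 26, 28}, {25, 26, 27, 28}, {24, 25, 26, 27, 28}.
Intersecting these: cl(A) = {25, 26}.
∂A = cl(A) ∖ int(A) = {25, 26} ∖ {25, 26} = ∅.


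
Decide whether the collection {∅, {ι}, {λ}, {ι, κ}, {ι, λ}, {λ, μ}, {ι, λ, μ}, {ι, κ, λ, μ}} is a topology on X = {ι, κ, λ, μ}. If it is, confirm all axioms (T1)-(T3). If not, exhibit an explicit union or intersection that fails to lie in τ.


τ is NOT a topology on X.

Axiom (T1): ∅ ∈ τ? Yes; X ∈ τ? Yes.
Axiom (T2/T3): check pairwise unions and intersections of members of τ.
Counterexample for (T2): {λ} ∪ {ι, κ} = {ι, κ, λ} ∉ τ. Therefore τ is NOT a topology.


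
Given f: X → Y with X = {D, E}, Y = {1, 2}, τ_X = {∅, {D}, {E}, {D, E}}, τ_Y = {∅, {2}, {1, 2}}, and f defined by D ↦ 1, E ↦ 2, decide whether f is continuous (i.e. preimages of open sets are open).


f IS continuous.

Compute f^{-1}(U) for each U ∈ τ_Y:
  U = ∅: f^{-1}(U) = ∅ ∈ τ_X ✓.
  U = {2}: f^{-1}(U) = {E} ∈ τ_X ✓.
  U = {1, 2}: f^{-1}(U) = {D, E} ∈ τ_X ✓.
Every preimage lies in τ_X, so f IS continuous.


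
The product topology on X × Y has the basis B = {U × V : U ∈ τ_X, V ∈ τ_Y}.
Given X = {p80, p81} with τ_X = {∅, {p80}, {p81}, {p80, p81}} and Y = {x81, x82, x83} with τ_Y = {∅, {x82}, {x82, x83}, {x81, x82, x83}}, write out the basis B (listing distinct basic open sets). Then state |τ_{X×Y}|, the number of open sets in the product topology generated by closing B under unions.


Basis B = {∅ × ∅, {p80} × {x82}, {p81} × {x82}, {p80} × {x82, x83}, {p80, p81} × {x82}, {p81} × {x82, x83}, {p80} × {x81, x82, x83}, {p81} × {x81, x82, x83}, {p80, p81} × {x82, x83}, {p80, p81} × {x81, x82, x83}}; |τ_{X×Y}| = 16.

Enumerate products U × V with U ∈ τ_X, V ∈ τ_Y (deduplicated):
  ∅ × ∅ = {} (∅)
  {p80} × {x82} = {(p80,x82)}
  {p81} × {x82} = {(p81,x82)}
  {p80} × {x82, x83} = {(p80,x82), (p80,x83)}
  {p80, p81} × {x82} = {(p80,x82), (p81,x82)}
  {p81} × {x82, x83} = {(p81,x82), (p81,x83)}
  {p80} × {x81, x82, x83} = {(p80,x81), (p80,x82), (p80,x83)}
  {p81} × {x81, x82, x83} = {(p81,x81), (p81,x82), (p81,x83)}
  {p80, p81} × {x82, x83} = {(p80,x82), (p80,x83), (p81,x82), (p81,x83)}
  {p80, p81} × {x81, x82, x83} = {(p80,x81), (p80,x82), (p80,x83), (p81,x81), (p81,x82), (p81,x83)}
These 10 distinct sets form the basis B.
Close under arbitrary unions to get τ_{X×Y}; counting gives |τ_{X×Y}| = 16.


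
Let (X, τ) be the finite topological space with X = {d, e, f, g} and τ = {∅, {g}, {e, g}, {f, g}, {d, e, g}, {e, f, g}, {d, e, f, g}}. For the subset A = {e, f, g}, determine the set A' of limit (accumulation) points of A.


A' = {d, e, f}

For each x ∈ X, list the open sets U ∈ τ with x ∈ U, then check whether U ∩ (A ∖ {x}) ≠ ∅ for every such U.
  x = d: opens ∋ x are {d, e, g}, {d, e, f, g}; each meets A ∖ {d}, so x IS a limit point.
  x = e: opens ∋ x are {e, g}, {d, e, g}, {e, f, g}, {d, e, f, g}; each meets A ∖ {e}, so x IS a limit point.
  x = f: opens ∋ x are {f, g}, {e, f, g}, {d, e, f, g}; each meets A ∖ {f}, so x IS a limit point.
  x = g: open {g} ∋ x has {g} ∩ (A ∖ {g}) = ∅, so x is NOT a limit point.
Collecting: A' = {d, e, f}.
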